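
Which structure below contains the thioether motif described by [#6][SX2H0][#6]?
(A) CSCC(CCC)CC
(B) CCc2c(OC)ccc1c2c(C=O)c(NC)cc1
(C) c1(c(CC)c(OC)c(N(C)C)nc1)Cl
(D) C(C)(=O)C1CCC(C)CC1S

A

[#6][SX2H0][#6] describes an aliphatic sulfur bridging two carbons with no H on the sulfur (a thioether).
(A) contains a methylthio ether (-SCH3), which satisfies every atom and bond constraint.
(B) has a methoxy ether (-OCH3) but the bridging atom is O, not S.
(C) has a methoxy ether (-OCH3) but the bridging atom is O, not S.
(D) has a thiol (-SH) but the sulfur has H1, not H0 bridging two carbons.
So the answer is (A).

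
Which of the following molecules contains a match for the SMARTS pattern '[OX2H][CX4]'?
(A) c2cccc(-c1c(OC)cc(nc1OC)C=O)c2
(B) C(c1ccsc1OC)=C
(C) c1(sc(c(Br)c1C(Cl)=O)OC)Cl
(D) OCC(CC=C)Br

[OX2H][CX4] describes a hydroxyl oxygen bound to an sp3 (X4) carbon (an aliphatic alcohol).
(A) has a methoxy ether (-OCH3) but the oxygen has H0 (ether), not H1.
(B) has a methoxy ether (-OCH3) but the oxygen has H0 (ether), not H1.
(C) has a methoxy ether (-OCH3) but the oxygen has H0 (ether), not H1.
(D) contains a hydroxyl group (-OH), which satisfies every atom and bond constraint.
So the answer is (D).

D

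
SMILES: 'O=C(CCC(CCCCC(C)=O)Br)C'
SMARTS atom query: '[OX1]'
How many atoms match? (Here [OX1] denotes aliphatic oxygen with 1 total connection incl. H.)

The query [OX1] means: aliphatic oxygen with one total connection — typically a carbonyl =O or an oxide.
Check the 14 heavy atoms by environment: 9× C (X4) → no; 2× C (X3) → no; 2× O (X1) → match; 1× Br (X1) → no.
That gives 2 matching atoms.

2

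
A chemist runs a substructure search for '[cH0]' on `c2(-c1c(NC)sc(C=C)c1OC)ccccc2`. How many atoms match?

The query [cH0] means: aromatic carbon with no attached hydrogen (substituted or ring-fusion).
Check the 17 heavy atoms by environment: 1× s (aromatic, H0) → no; 5× c (aromatic, H0) → match; 5× c (aromatic, H1) → no; 1× N (H1) → no; 2× C (H3) → no; 1× C (H1) → no; 1× C (H2) → no; 1× O (H0) → no.
That gives 5 matching atoms.

5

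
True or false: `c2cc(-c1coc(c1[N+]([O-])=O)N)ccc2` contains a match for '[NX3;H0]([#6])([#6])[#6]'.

False

The pattern [NX3;H0]([#6])([#6])[#6] describes a trivalent nitrogen with no H, bonded to three carbons — a tertiary amine.
The closest candidate here is a primary amino group (-NH2), but the nitrogen has H2, not H0 with three carbons. No other fragment satisfies the full query, so there is no match.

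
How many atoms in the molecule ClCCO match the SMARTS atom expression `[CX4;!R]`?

2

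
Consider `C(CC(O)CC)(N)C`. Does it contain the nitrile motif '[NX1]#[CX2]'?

No

The pattern [NX1]#[CX2] describes a nitrogen triple-bonded to a two-connected carbon — a nitrile.
The closest candidate here is a primary amino group (-NH2), but the nitrogen is NX3 (three connections), not NX1 triple-bonded. No other fragment satisfies the full query, so there is no match.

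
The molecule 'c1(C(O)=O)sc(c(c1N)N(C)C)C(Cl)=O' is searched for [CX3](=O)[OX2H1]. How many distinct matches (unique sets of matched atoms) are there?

[CX3](=O)[OX2H1] is the SMARTS for a carboxylic acid: an sp2 carbon double-bonded to O and single-bonded to an -OH oxygen.
Exactly one fragment in the molecule meets all constraints, giving 1 match.

1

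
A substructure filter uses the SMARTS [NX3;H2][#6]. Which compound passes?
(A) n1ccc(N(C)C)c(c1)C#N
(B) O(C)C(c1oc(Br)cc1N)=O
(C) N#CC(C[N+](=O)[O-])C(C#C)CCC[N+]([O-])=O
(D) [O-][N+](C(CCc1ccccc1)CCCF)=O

[NX3;H2][#6] describes a trivalent nitrogen with two H attached to carbon (a primary amine).
(A) has a dimethylamino group (-N(CH3)2) but the nitrogen has H0, not H2.
(B) contains a primary amino group (-NH2), which satisfies every atom and bond constraint.
(C) has a nitrile (-C#N) but the nitrogen is NX1 (triple-bonded), not NX3 with two H.
(D) has a nitro group (-[N+](=O)[O-]) but the nitrogen is [N+] with no H, not NX3H2.
So the answer is (B).

B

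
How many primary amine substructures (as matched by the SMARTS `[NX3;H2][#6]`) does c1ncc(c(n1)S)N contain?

[NX3;H2][#6] is the SMARTS for a primary amine: a trivalent nitrogen with two H attached to carbon.
Exactly one fragment in the molecule meets all constraints, giving 1 match.

1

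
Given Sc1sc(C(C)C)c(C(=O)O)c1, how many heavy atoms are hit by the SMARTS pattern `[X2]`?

3

Check the 12 heavy atoms by environment: 1× s (aromatic, X2) → match; 4× c (aromatic, X3) → no; 1× S (X2) → match; 1× C (X3) → no; 1× O (X1) → no; 1× O (X2) → match; 3× C (X4) → no.
Summing the matching environments: 1 + 1 + 1 = 3 matching atoms.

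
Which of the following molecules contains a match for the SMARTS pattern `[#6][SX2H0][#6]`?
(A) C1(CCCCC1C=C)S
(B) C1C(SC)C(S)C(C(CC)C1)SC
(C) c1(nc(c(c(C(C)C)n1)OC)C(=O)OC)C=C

B

[#6][SX2H0][#6] describes an aliphatic sulfur bridging two carbons with no H on the sulfur (a thioether).
(A) has a thiol (-SH) but the sulfur has H1, not H0 bridging two carbons.
(B) contains a methylthio ether (-SCH3), which satisfies every atom and bond constraint.
(C) has a methoxy ether (-OCH3) but the bridging atom is O, not S.
So the answer is (B).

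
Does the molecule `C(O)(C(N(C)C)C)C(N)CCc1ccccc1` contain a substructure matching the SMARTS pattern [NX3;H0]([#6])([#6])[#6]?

Yes

The pattern [NX3;H0]([#6])([#6])[#6] describes a trivalent nitrogen with no H, bonded to three carbons — a tertiary amine.
The molecule carries a dimethylamino group (-N(CH3)2), whose atoms satisfy every constraint of the query, so the pattern matches.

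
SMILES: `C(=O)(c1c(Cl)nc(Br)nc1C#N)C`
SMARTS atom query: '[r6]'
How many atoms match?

The query [r6] means: r6 matches atoms in a six-membered ring.
Check the 13 heavy atoms by environment: 2× n (aromatic, in 6-ring) → match; 4× c (aromatic, in 6-ring) → match; 3× C (acyclic) → no; 1× N (acyclic) → no; 1× O (acyclic) → no; 1× Br (acyclic) → no; 1× Cl (acyclic) → no.
Summing the matching environments: 2 + 4 = 6 matching atoms.

6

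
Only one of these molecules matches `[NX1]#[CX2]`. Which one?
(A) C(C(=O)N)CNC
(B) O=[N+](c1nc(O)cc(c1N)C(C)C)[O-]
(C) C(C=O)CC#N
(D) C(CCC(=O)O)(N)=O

C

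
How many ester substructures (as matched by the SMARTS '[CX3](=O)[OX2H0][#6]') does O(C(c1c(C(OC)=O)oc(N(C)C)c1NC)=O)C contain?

[CX3](=O)[OX2H0][#6] is the SMARTS for an ester: a carbonyl carbon bonded to an oxygen that is itself bonded to carbon (no H on that O).
The molecule carries 2 separate instances of a methyl-ester group (-C(=O)OCH3) meeting every constraint; each maps to a distinct set of atoms, giving 2 matches.

2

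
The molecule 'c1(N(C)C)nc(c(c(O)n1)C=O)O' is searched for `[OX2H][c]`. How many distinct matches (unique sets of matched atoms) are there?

2

[OX2H][c] is the SMARTS for a phenol: a hydroxyl oxygen attached to an aromatic carbon.
The molecule carries 2 separate instances of a hydroxyl group (-OH) meeting every constraint; each maps to a distinct set of atoms, giving 2 matches.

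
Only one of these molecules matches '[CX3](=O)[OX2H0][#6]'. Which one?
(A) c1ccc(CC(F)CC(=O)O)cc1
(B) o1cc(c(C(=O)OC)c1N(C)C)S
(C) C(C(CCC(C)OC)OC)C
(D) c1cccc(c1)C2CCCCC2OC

B

[CX3](=O)[OX2H0][#6] describes a carbonyl carbon bonded to an oxygen that is itself bonded to carbon (no H on that O) (an ester).
(A) has a carboxylic acid group (-C(=O)OH) but the singly-bonded O carries H (OX2H1, not H0).
(B) contains a methyl-ester group (-C(=O)OCH3), which satisfies every atom and bond constraint.
(C) has a methoxy ether (-OCH3) but the ether oxygen is not adjacent to a C=O carbon.
(D) has a methoxy ether (-OCH3) but the ether oxygen is not adjacent to a C=O carbon.
So the answer is (B).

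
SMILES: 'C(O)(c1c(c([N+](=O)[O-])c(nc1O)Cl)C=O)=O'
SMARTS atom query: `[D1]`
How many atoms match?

7

The query [D1] means: atom with exactly one heavy-atom neighbour (degree 1).
Check the 16 heavy atoms by environment: 1× n (aromatic, D2) → no; 5× c (aromatic, D3) → no; 5× O (D1) → match; 1× N (charge +1, D3) → no; 1× O (charge -1, D1) → match; 1× C (D3) → no; 1× Cl (D1) → match; 1× C (D2) → no.
Summing the matching environments: 5 + 1 + 1 = 7 matching atoms.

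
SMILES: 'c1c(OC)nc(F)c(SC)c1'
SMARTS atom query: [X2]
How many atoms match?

3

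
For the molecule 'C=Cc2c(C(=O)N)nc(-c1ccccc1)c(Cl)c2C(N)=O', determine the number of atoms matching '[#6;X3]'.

15

The query [#6;X3] means: any carbon (aromatic or not) with three total connections.
Check the 21 heavy atoms by environment: 1× n (aromatic, X2) → no; 11× c (aromatic, X3) → match; 4× C (X3) → match; 2× O (X1) → no; 2× N (X3) → no; 1× Cl (X1) → no.
Summing the matching environments: 11 + 4 = 15 matching atoms.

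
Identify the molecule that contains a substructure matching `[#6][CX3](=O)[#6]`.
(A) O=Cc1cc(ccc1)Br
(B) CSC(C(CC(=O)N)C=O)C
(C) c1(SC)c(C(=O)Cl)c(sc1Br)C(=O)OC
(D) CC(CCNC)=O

[#6][CX3](=O)[#6] describes a carbonyl carbon (no H) flanked by two carbons (a ketone).
(A) has an aldehyde (-CHO) but the carbonyl carbon has H1, so it is not flanked by two carbons.
(B) has a primary amide (-C(=O)NH2) but one neighbour of the carbonyl carbon is N, not C.
(C) has a methyl-ester group (-C(=O)OCH3) but one neighbour of the carbonyl carbon is O, not C.
(D) contains an acetyl/ketone group (-C(=O)CH3), which satisfies every atom and bond constraint.
So the answer is (D).

D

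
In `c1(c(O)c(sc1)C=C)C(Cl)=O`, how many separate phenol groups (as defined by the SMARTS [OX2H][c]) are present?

1

[OX2H][c] is the SMARTS for a phenol: a hydroxyl oxygen attached to an aromatic carbon.
Exactly one fragment in the molecule meets all constraints, giving 1 match.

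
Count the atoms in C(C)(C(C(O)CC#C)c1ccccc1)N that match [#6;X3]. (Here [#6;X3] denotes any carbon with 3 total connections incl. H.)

6

The query [#6;X3] means: any carbon (aromatic or not) with three total connections.
Check the 15 heavy atoms by environment: 5× C (X4) → no; 6× c (aromatic, X3) → match; 1× O (X2) → no; 2× C (X2) → no; 1× N (X3) → no.
That gives 6 matching atoms.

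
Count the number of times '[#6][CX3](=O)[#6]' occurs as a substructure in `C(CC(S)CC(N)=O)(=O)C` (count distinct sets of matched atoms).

1

[#6][CX3](=O)[#6] is the SMARTS for a ketone: a carbonyl carbon (no H) flanked by two carbons.
Exactly one fragment in the molecule meets all constraints, giving 1 match.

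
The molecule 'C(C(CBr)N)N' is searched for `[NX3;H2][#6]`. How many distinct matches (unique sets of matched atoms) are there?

[NX3;H2][#6] is the SMARTS for a primary amine: a trivalent nitrogen with two H attached to carbon.
The molecule carries 2 separate instances of a primary amino group (-NH2) meeting every constraint; each maps to a distinct set of atoms, giving 2 matches.

2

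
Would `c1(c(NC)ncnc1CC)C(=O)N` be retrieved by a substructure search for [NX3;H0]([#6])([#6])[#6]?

No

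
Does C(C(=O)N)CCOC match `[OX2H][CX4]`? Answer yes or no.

No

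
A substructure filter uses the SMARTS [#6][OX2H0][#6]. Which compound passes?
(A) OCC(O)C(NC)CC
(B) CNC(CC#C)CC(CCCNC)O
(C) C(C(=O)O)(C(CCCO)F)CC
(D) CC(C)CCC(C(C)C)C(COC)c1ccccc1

D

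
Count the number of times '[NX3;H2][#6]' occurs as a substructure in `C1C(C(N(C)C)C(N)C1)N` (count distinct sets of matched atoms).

[NX3;H2][#6] is the SMARTS for a primary amine: a trivalent nitrogen with two H attached to carbon.
The molecule carries 2 separate instances of a primary amino group (-NH2) meeting every constraint; each maps to a distinct set of atoms, giving 2 matches.

2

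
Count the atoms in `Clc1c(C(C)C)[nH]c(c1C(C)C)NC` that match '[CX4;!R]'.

The query [CX4;!R] means: aliphatic carbon with four total connections, not in a ring.
Check the 14 heavy atoms by environment: 1× n (aromatic, X3, in 5-ring) → no; 4× c (aromatic, X3, in 5-ring) → no; 1× N (X3, acyclic) → no; 7× C (X4, acyclic) → match; 1× Cl (X1, acyclic) → no.
That gives 7 matching atoms.

7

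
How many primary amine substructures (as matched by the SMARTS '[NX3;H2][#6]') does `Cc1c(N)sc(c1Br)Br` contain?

[NX3;H2][#6] is the SMARTS for a primary amine: a trivalent nitrogen with two H attached to carbon.
Exactly one fragment in the molecule meets all constraints, giving 1 match.

1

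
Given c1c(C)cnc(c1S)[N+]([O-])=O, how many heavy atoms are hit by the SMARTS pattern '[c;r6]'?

5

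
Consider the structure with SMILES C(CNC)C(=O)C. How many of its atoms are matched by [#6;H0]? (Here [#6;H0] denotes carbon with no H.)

1

Check the 7 heavy atoms by environment: 2× C (H2) → no; 1× C (H0) → match; 1× O (H0) → no; 2× C (H3) → no; 1× N (H1) → no.
That gives 1 matching atom.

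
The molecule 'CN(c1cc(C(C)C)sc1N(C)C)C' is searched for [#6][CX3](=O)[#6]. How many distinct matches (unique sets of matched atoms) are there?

0

[#6][CX3](=O)[#6] is the SMARTS for a ketone: a carbonyl carbon (no H) flanked by two carbons.
No fragment in the molecule satisfies every constraint, giving 0 matches.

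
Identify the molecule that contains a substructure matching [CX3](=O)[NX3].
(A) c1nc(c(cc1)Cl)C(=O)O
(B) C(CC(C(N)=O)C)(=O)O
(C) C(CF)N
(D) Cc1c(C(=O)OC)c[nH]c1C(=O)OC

[CX3](=O)[NX3] describes a carbonyl carbon bonded to a trivalent nitrogen (an amide).
(A) has a carboxylic acid group (-C(=O)OH) but the carbonyl is bonded to O, not to an NX3 nitrogen.
(B) contains a primary amide (-C(=O)NH2), which satisfies every atom and bond constraint.
(C) has a primary amino group (-NH2) but the -NH2 is not attached to a carbonyl carbon.
(D) has a methyl-ester group (-C(=O)OCH3) but the carbonyl is bonded to O, not to an NX3 nitrogen.
So the answer is (B).

B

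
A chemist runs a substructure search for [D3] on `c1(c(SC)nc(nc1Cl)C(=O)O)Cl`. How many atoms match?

5

The query [D3] means: atom with exactly three heavy-atom neighbours.
Check the 13 heavy atoms by environment: 2× n (aromatic, D2) → no; 4× c (aromatic, D3) → match; 1× C (D3) → match; 2× O (D1) → no; 2× Cl (D1) → no; 1× S (D2) → no; 1× C (D1) → no.
Summing the matching environments: 4 + 1 = 5 matching atoms.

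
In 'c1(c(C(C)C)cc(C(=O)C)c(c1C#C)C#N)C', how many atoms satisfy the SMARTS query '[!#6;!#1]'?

2

The query [!#6;!#1] means: not carbon and not hydrogen — any heteroatom.
Check the 17 heavy atoms by environment: 6× c (aromatic) → no; 9× C → no; 1× N → match; 1× O → match.
Summing the matching environments: 1 + 1 = 2 matching atoms.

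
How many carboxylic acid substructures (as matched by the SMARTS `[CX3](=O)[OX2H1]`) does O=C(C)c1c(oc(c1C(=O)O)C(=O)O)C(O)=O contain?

3

[CX3](=O)[OX2H1] is the SMARTS for a carboxylic acid: an sp2 carbon double-bonded to O and single-bonded to an -OH oxygen.
The molecule carries 3 separate instances of a carboxylic acid group (-C(=O)OH) meeting every constraint; each maps to a distinct set of atoms, giving 3 matches.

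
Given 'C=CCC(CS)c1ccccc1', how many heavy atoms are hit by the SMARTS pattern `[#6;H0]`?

Check the 12 heavy atoms by environment: 3× C (H2) → no; 2× C (H1) → no; 1× c (aromatic, H0) → match; 5× c (aromatic, H1) → no; 1× S (H1) → no.
That gives 1 matching atom.

1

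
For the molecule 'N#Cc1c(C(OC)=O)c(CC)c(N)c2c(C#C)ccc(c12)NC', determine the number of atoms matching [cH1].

2

The query [cH1] means: aromatic carbon bearing exactly one hydrogen.
Check the 23 heavy atoms by environment: 8× c (aromatic, H0) → no; 2× c (aromatic, H1) → match; 3× C (H0) → no; 1× N (H0) → no; 1× N (H1) → no; 3× C (H3) → no; 1× N (H2) → no; 1× C (H1) → no; 1× C (H2) → no; 2× O (H0) → no.
That gives 2 matching atoms.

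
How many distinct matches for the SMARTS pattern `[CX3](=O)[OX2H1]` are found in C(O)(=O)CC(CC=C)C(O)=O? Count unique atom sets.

2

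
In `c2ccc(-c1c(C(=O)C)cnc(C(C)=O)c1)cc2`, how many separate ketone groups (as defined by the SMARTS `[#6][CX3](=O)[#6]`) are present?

2

[#6][CX3](=O)[#6] is the SMARTS for a ketone: a carbonyl carbon (no H) flanked by two carbons.
The molecule carries 2 separate instances of an acetyl/ketone group (-C(=O)CH3) meeting every constraint; each maps to a distinct set of atoms, giving 2 matches.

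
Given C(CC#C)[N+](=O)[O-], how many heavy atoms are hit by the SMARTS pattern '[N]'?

1

The query [N] means: uppercase N matches aliphatic (non-aromatic) nitrogen only.
Check the 7 heavy atoms by environment: 4× C → no; 1× N (charge +1) → match; 1× O (charge -1) → no; 1× O → no.
That gives 1 matching atom.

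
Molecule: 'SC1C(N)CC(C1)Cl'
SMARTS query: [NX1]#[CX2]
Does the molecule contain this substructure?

No

The pattern [NX1]#[CX2] describes a nitrogen triple-bonded to a two-connected carbon — a nitrile.
The closest candidate here is a primary amino group (-NH2), but the nitrogen is NX3 (three connections), not NX1 triple-bonded. No other fragment satisfies the full query, so there is no match.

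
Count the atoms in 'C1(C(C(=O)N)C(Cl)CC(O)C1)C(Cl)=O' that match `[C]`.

The query [C] means: uppercase C matches aliphatic (non-aromatic) carbon only.
Check the 14 heavy atoms by environment: 8× C → match; 3× O → no; 1× N → no; 2× Cl → no.
That gives 8 matching atoms.

8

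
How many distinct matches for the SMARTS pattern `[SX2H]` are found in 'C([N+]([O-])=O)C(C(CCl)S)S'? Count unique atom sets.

[SX2H] is the SMARTS for a thiol: an aliphatic sulfur with two connections, one being H.
The molecule carries 2 separate instances of a thiol (-SH) meeting every constraint; each maps to a distinct set of atoms, giving 2 matches.

2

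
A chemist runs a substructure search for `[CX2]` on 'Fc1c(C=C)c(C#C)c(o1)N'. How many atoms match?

2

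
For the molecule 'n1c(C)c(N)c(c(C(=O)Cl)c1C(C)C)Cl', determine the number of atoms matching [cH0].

5

The query [cH0] means: aromatic carbon with no attached hydrogen (substituted or ring-fusion).
Check the 15 heavy atoms by environment: 1× n (aromatic, H0) → no; 5× c (aromatic, H0) → match; 2× Cl (H0) → no; 1× C (H0) → no; 1× O (H0) → no; 1× C (H1) → no; 3× C (H3) → no; 1× N (H2) → no.
That gives 5 matching atoms.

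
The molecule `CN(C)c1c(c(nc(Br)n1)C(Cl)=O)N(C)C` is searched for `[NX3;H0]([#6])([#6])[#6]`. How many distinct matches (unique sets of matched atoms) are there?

[NX3;H0]([#6])([#6])[#6] is the SMARTS for a tertiary amine: a trivalent nitrogen with no H, bonded to three carbons.
The molecule carries 2 separate instances of a dimethylamino group (-N(CH3)2) meeting every constraint; each maps to a distinct set of atoms, giving 2 matches.

2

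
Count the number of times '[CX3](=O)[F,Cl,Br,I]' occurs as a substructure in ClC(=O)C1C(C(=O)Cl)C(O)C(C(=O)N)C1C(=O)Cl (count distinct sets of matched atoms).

[CX3](=O)[F,Cl,Br,I] is the SMARTS for an acyl halide: a carbonyl carbon bonded to a halogen.
The molecule carries 3 separate instances of an acyl chloride (-C(=O)Cl) meeting every constraint; each maps to a distinct set of atoms, giving 3 matches.

3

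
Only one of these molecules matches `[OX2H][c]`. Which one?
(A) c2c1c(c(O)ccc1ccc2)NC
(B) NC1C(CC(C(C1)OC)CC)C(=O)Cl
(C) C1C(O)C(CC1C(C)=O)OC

A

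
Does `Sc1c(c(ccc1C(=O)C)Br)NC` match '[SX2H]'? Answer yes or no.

Yes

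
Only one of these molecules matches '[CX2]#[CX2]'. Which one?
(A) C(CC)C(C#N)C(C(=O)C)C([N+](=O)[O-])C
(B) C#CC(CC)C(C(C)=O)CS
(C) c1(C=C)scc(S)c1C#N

[CX2]#[CX2] describes a carbon-carbon triple bond (an alkyne).
(A) has a nitrile (-C#N) but the triple bond is C#N, not C#C.
(B) contains an ethynyl group (-C#CH), which satisfies every atom and bond constraint.
(C) has a nitrile (-C#N) but the triple bond is C#N, not C#C.
So the answer is (B).

B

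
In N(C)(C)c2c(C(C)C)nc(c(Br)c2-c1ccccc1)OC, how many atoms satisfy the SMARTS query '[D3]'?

8

The query [D3] means: atom with exactly three heavy-atom neighbours.
Check the 21 heavy atoms by environment: 1× n (aromatic, D2) → no; 6× c (aromatic, D3) → match; 5× c (aromatic, D2) → no; 1× Br (D1) → no; 1× O (D2) → no; 5× C (D1) → no; 1× N (D3) → match; 1× C (D3) → match.
Summing the matching environments: 6 + 1 + 1 = 8 matching atoms.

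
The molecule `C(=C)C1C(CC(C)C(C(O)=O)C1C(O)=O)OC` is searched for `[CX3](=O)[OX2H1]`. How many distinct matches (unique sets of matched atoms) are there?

[CX3](=O)[OX2H1] is the SMARTS for a carboxylic acid: an sp2 carbon double-bonded to O and single-bonded to an -OH oxygen.
The molecule carries 2 separate instances of a carboxylic acid group (-C(=O)OH) meeting every constraint; each maps to a distinct set of atoms, giving 2 matches.

2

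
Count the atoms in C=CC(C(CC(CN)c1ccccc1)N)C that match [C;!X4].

The query [C;!X4] means: aliphatic carbon that does not have four total connections.
Check the 16 heavy atoms by environment: 6× C (X4) → no; 2× N (X3) → no; 2× C (X3) → match; 6× c (aromatic, X3) → no.
That gives 2 matching atoms.

2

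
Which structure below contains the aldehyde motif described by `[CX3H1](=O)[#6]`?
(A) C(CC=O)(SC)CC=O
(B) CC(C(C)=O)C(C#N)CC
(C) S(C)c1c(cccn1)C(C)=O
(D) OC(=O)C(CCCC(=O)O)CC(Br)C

A

[CX3H1](=O)[#6] describes an sp2 carbon with one H, double-bonded to O and single-bonded to carbon (an aldehyde).
(A) contains an aldehyde (-CHO), which satisfies every atom and bond constraint.
(B) has an acetyl/ketone group (-C(=O)CH3) but the carbonyl carbon has H0 (two carbon neighbours), not H1.
(C) has an acetyl/ketone group (-C(=O)CH3) but the carbonyl carbon has H0 (two carbon neighbours), not H1.
(D) has a carboxylic acid group (-C(=O)OH) but the carbonyl carbon has H0 and is bonded to O, not H1.
So the answer is (A).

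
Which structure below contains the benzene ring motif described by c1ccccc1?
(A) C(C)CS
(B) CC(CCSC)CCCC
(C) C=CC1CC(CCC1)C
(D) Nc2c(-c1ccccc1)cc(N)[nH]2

D

c1ccccc1 describes six aromatic carbons in a ring (a benzene ring).
(A) has a methyl group (-CH3) but no six-membered all-carbon aromatic ring is present.
(B) has a methyl group (-CH3) but no six-membered all-carbon aromatic ring is present.
(C) has a methyl group (-CH3) but no six-membered all-carbon aromatic ring is present.
(D) contains a phenyl ring, which satisfies every atom and bond constraint.
So the answer is (D).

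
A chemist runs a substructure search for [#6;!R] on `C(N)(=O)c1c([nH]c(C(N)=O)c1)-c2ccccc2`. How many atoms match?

2

Check the 17 heavy atoms by environment: 1× n (aromatic, in 5-ring) → no; 4× c (aromatic, in 5-ring) → no; 6× c (aromatic, in 6-ring) → no; 2× C (acyclic) → match; 2× O (acyclic) → no; 2× N (acyclic) → no.
That gives 2 matching atoms.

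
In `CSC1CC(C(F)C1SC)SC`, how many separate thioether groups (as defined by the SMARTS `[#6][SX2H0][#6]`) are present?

3

[#6][SX2H0][#6] is the SMARTS for a thioether: an aliphatic sulfur bridging two carbons with no H on the sulfur.
The molecule carries 3 separate instances of a methylthio ether (-SCH3) meeting every constraint; each maps to a distinct set of atoms, giving 3 matches.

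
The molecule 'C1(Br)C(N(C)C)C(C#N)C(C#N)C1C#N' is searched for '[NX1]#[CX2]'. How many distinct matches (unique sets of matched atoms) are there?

[NX1]#[CX2] is the SMARTS for a nitrile: a nitrogen triple-bonded to a two-connected carbon.
The molecule carries 3 separate instances of a nitrile (-C#N) meeting every constraint; each maps to a distinct set of atoms, giving 3 matches.

3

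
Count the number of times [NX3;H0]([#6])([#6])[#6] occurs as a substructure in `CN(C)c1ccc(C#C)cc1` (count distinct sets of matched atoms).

1

[NX3;H0]([#6])([#6])[#6] is the SMARTS for a tertiary amine: a trivalent nitrogen with no H, bonded to three carbons.
Exactly one fragment in the molecule meets all constraints, giving 1 match.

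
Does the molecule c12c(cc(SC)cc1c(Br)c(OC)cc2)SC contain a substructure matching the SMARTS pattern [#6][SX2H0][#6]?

Yes

The pattern [#6][SX2H0][#6] describes an aliphatic sulfur bridging two carbons with no H on the sulfur — a thioether.
The molecule carries a methylthio ether (-SCH3), whose atoms satisfy every constraint of the query, so the pattern matches.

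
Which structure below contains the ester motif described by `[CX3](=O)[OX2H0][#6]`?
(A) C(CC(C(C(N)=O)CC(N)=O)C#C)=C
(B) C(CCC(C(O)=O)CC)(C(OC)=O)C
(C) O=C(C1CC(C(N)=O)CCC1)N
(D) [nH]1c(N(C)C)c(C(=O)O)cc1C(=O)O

B

[CX3](=O)[OX2H0][#6] describes a carbonyl carbon bonded to an oxygen that is itself bonded to carbon (no H on that O) (an ester).
(A) has a primary amide (-C(=O)NH2) but the carbonyl is bonded to N, not to an O-C linkage.
(B) contains a methyl-ester group (-C(=O)OCH3), which satisfies every atom and bond constraint.
(C) has a primary amide (-C(=O)NH2) but the carbonyl is bonded to N, not to an O-C linkage.
(D) has a carboxylic acid group (-C(=O)OH) but the singly-bonded O carries H (OX2H1, not H0).
So the answer is (B).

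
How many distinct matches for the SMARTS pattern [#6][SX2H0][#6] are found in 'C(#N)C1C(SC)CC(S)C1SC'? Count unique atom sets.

[#6][SX2H0][#6] is the SMARTS for a thioether: an aliphatic sulfur bridging two carbons with no H on the sulfur.
The molecule carries 2 separate instances of a methylthio ether (-SCH3) meeting every constraint; each maps to a distinct set of atoms, giving 2 matches.

2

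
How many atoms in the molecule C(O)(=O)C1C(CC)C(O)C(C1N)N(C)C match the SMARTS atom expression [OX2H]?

2

The query [OX2H] means: aliphatic oxygen with two connections, one of which is H — an -OH oxygen.
Check the 15 heavy atoms by environment: 5× C (H1, X4) → no; 2× O (H1, X2) → match; 1× N (H2, X3) → no; 1× N (H0, X3) → no; 3× C (H3, X4) → no; 1× C (H2, X4) → no; 1× C (H0, X3) → no; 1× O (H0, X1) → no.
That gives 2 matching atoms.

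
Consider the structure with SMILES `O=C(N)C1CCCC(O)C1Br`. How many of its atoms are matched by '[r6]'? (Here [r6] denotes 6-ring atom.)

6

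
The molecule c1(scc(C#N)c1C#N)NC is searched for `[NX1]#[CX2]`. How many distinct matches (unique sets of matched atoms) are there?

2

[NX1]#[CX2] is the SMARTS for a nitrile: a nitrogen triple-bonded to a two-connected carbon.
The molecule carries 2 separate instances of a nitrile (-C#N) meeting every constraint; each maps to a distinct set of atoms, giving 2 matches.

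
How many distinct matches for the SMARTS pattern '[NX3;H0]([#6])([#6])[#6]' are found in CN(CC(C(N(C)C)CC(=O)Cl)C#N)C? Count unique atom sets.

2

[NX3;H0]([#6])([#6])[#6] is the SMARTS for a tertiary amine: a trivalent nitrogen with no H, bonded to three carbons.
The molecule carries 2 separate instances of a dimethylamino group (-N(CH3)2) meeting every constraint; each maps to a distinct set of atoms, giving 2 matches.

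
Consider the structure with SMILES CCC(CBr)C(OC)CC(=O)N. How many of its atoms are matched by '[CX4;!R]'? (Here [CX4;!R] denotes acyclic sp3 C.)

7

The query [CX4;!R] means: aliphatic carbon with four total connections, not in a ring.
Check the 12 heavy atoms by environment: 7× C (X4, acyclic) → match; 1× C (X3, acyclic) → no; 1× O (X1, acyclic) → no; 1× N (X3, acyclic) → no; 1× Br (X1, acyclic) → no; 1× O (X2, acyclic) → no.
That gives 7 matching atoms.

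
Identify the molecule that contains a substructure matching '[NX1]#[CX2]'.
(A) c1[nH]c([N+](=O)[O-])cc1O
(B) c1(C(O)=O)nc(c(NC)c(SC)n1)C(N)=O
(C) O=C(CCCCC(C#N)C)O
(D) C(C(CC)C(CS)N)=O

C

[NX1]#[CX2] describes a nitrogen triple-bonded to a two-connected carbon (a nitrile).
(A) has a nitro group (-[N+](=O)[O-]) but there is no C#N triple bond.
(B) has a primary amide (-C(=O)NH2) but the nitrogen is NX3, not NX1.
(C) contains a nitrile (-C#N), which satisfies every atom and bond constraint.
(D) has a primary amino group (-NH2) but the nitrogen is NX3 (three connections), not NX1 triple-bonded.
So the answer is (C).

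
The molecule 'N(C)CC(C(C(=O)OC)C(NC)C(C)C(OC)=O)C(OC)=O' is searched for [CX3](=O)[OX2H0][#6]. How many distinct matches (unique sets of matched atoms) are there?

[CX3](=O)[OX2H0][#6] is the SMARTS for an ester: a carbonyl carbon bonded to an oxygen that is itself bonded to carbon (no H on that O).
The molecule carries 3 separate instances of a methyl-ester group (-C(=O)OCH3) meeting every constraint; each maps to a distinct set of atoms, giving 3 matches.

3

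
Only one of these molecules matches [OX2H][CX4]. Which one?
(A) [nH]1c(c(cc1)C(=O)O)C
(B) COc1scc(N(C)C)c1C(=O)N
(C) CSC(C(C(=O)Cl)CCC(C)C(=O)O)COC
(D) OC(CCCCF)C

D

[OX2H][CX4] describes a hydroxyl oxygen bound to an sp3 (X4) carbon (an aliphatic alcohol).
(A) has a carboxylic acid group (-C(=O)OH) but the -OH is on a CX3 carbonyl carbon, not a CX4 carbon.
(B) has a methoxy ether (-OCH3) but the oxygen has H0 (ether), not H1.
(C) has a methoxy ether (-OCH3) but the oxygen has H0 (ether), not H1.
(D) contains a hydroxyl group (-OH), which satisfies every atom and bond constraint.
So the answer is (D).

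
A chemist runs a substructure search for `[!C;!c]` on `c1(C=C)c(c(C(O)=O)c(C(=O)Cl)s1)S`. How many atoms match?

6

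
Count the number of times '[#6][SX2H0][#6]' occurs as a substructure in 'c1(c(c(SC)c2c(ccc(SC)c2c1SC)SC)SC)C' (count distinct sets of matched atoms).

5

[#6][SX2H0][#6] is the SMARTS for a thioether: an aliphatic sulfur bridging two carbons with no H on the sulfur.
The molecule carries 5 separate instances of a methylthio ether (-SCH3) meeting every constraint; each maps to a distinct set of atoms, giving 5 matches.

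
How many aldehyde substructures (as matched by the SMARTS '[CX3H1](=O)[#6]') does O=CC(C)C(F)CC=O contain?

2

[CX3H1](=O)[#6] is the SMARTS for an aldehyde: an sp2 carbon with one H, double-bonded to O and single-bonded to carbon.
The molecule carries 2 separate instances of an aldehyde (-CHO) meeting every constraint; each maps to a distinct set of atoms, giving 2 matches.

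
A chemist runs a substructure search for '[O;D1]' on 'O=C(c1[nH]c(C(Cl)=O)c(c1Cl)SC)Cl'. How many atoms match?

2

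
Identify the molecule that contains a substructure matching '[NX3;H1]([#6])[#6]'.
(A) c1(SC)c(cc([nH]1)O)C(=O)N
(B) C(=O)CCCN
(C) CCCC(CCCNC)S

[NX3;H1]([#6])[#6] describes a trivalent nitrogen with one H, bonded to two carbons (a secondary amine).
(A) has a primary amide (-C(=O)NH2) but the -C(=O)NH2 nitrogen has H2, not H1.
(B) has a primary amino group (-NH2) but the nitrogen has H2 and only one carbon neighbour.
(C) contains an N-methylamino group (-NHCH3), which satisfies every atom and bond constraint.
So the answer is (C).

C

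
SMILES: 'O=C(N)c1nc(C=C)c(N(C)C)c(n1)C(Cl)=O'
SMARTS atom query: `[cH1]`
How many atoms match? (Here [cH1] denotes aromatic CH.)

0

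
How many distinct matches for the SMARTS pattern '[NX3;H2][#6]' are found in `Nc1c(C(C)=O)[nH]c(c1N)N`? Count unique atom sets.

3

[NX3;H2][#6] is the SMARTS for a primary amine: a trivalent nitrogen with two H attached to carbon.
The molecule carries 3 separate instances of a primary amino group (-NH2) meeting every constraint; each maps to a distinct set of atoms, giving 3 matches.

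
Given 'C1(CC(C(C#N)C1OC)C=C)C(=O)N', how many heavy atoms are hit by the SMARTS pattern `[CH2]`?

2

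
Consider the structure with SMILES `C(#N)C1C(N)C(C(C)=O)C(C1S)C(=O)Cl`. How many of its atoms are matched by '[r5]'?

The query [r5] means: r5 matches atoms in a five-membered ring.
Check the 15 heavy atoms by environment: 5× C (in 5-ring) → match; 4× C (acyclic) → no; 2× N (acyclic) → no; 2× O (acyclic) → no; 1× S (acyclic) → no; 1× Cl (acyclic) → no.
That gives 5 matching atoms.

5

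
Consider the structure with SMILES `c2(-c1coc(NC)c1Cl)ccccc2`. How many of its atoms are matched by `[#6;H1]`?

6

Check the 14 heavy atoms by environment: 1× o (aromatic, H0) → no; 6× c (aromatic, H1) → match; 4× c (aromatic, H0) → no; 1× N (H1) → no; 1× C (H3) → no; 1× Cl (H0) → no.
That gives 6 matching atoms.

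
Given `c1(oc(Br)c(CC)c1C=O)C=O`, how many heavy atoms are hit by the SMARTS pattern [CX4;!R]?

2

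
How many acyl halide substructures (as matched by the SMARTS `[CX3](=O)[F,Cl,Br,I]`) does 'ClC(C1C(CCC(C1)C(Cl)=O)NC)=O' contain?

[CX3](=O)[F,Cl,Br,I] is the SMARTS for an acyl halide: a carbonyl carbon bonded to a halogen.
The molecule carries 2 separate instances of an acyl chloride (-C(=O)Cl) meeting every constraint; each maps to a distinct set of atoms, giving 2 matches.

2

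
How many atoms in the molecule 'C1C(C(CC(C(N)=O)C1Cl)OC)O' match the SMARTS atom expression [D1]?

5

The query [D1] means: atom with exactly one heavy-atom neighbour (degree 1).
Check the 13 heavy atoms by environment: 5× C (D3) → no; 2× C (D2) → no; 1× O (D2) → no; 1× C (D1) → match; 2× O (D1) → match; 1× N (D1) → match; 1× Cl (D1) → match.
Summing the matching environments: 1 + 2 + 1 + 1 = 5 matching atoms.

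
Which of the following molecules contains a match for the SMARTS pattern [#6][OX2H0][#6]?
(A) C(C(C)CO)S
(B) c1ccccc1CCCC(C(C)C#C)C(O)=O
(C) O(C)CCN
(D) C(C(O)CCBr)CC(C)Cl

C

[#6][OX2H0][#6] describes an aliphatic oxygen bridging two carbons with no H on the oxygen (an ether).
(A) has a hydroxyl group (-OH) but the oxygen has H1, not H0 bridging two carbons.
(B) has a carboxylic acid group (-C(=O)OH) but the -OH oxygen has H1; the =O is OX1, not OX2.
(C) contains a methoxy ether (-OCH3), which satisfies every atom and bond constraint.
(D) has a hydroxyl group (-OH) but the oxygen has H1, not H0 bridging two carbons.
So the answer is (C).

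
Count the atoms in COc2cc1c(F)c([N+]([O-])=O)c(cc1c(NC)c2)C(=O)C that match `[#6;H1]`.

3

The query [#6;H1] means: any carbon bearing exactly one hydrogen.
Check the 21 heavy atoms by environment: 7× c (aromatic, H0) → no; 3× c (aromatic, H1) → match; 1× N (charge +1, H0) → no; 1× O (charge -1, H0) → no; 3× O (H0) → no; 1× C (H0) → no; 3× C (H3) → no; 1× F (H0) → no; 1× N (H1) → no.
That gives 3 matching atoms.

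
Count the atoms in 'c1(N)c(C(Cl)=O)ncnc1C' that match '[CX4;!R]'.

Check the 11 heavy atoms by environment: 2× n (aromatic, X2, in 6-ring) → no; 4× c (aromatic, X3, in 6-ring) → no; 1× C (X4, acyclic) → match; 1× N (X3, acyclic) → no; 1× C (X3, acyclic) → no; 1× O (X1, acyclic) → no; 1× Cl (X1, acyclic) → no.
That gives 1 matching atom.

1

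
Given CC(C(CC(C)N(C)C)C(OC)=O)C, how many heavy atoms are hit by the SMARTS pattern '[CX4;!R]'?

The query [CX4;!R] means: aliphatic carbon with four total connections, not in a ring.
Check the 14 heavy atoms by environment: 10× C (X4, acyclic) → match; 1× C (X3, acyclic) → no; 1× O (X1, acyclic) → no; 1× O (X2, acyclic) → no; 1× N (X3, acyclic) → no.
That gives 10 matching atoms.

10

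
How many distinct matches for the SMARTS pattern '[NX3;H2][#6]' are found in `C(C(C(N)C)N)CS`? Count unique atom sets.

2

[NX3;H2][#6] is the SMARTS for a primary amine: a trivalent nitrogen with two H attached to carbon.
The molecule carries 2 separate instances of a primary amino group (-NH2) meeting every constraint; each maps to a distinct set of atoms, giving 2 matches.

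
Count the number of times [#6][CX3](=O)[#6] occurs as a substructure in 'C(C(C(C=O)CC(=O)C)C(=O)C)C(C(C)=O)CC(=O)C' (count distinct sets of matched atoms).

4

[#6][CX3](=O)[#6] is the SMARTS for a ketone: a carbonyl carbon (no H) flanked by two carbons.
The molecule carries 4 separate instances of an acetyl/ketone group (-C(=O)CH3) meeting every constraint; each maps to a distinct set of atoms, giving 4 matches.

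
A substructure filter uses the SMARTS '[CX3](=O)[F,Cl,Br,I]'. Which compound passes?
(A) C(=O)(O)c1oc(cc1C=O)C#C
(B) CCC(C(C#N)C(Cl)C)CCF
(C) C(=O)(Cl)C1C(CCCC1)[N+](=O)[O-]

[CX3](=O)[F,Cl,Br,I] describes a carbonyl carbon bonded to a halogen (an acyl halide).
(A) has a carboxylic acid group (-C(=O)OH) but the carbonyl is bonded to -OH, not to a halogen.
(B) has a chloro substituent but the Cl is not on a carbonyl carbon.
(C) contains an acyl chloride (-C(=O)Cl), which satisfies every atom and bond constraint.
So the answer is (C).

C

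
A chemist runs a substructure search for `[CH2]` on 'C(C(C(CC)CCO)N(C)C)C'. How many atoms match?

The query [CH2] means: aliphatic carbon with exactly two hydrogens.
Check the 12 heavy atoms by environment: 4× C (H2) → match; 2× C (H1) → no; 4× C (H3) → no; 1× N (H0) → no; 1× O (H1) → no.
That gives 4 matching atoms.

4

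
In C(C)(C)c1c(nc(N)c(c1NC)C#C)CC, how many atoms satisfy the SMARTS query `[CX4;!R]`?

The query [CX4;!R] means: aliphatic carbon with four total connections, not in a ring.
Check the 16 heavy atoms by environment: 1× n (aromatic, X2, in 6-ring) → no; 5× c (aromatic, X3, in 6-ring) → no; 2× C (X2, acyclic) → no; 6× C (X4, acyclic) → match; 2× N (X3, acyclic) → no.
That gives 6 matching atoms.

6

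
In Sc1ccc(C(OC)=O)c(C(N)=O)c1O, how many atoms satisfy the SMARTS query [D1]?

6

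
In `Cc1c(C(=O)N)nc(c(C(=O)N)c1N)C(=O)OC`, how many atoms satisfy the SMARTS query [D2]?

2

Check the 18 heavy atoms by environment: 1× n (aromatic, D2) → match; 5× c (aromatic, D3) → no; 3× C (D3) → no; 3× O (D1) → no; 3× N (D1) → no; 1× O (D2) → match; 2× C (D1) → no.
Summing the matching environments: 1 + 1 = 2 matching atoms.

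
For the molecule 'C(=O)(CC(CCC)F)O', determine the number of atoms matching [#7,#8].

The query [#7,#8] means: nitrogen or oxygen (comma = OR).
Check the 9 heavy atoms by environment: 6× C → no; 2× O → match; 1× F → no.
That gives 2 matching atoms.

2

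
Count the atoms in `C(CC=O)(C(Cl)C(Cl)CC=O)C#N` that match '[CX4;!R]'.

5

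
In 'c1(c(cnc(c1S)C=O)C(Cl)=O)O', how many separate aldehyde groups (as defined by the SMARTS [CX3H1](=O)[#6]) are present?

[CX3H1](=O)[#6] is the SMARTS for an aldehyde: an sp2 carbon with one H, double-bonded to O and single-bonded to carbon.
Exactly one fragment in the molecule meets all constraints, giving 1 match.

1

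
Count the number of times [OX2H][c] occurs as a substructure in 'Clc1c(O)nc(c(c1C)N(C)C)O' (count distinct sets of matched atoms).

2

[OX2H][c] is the SMARTS for a phenol: a hydroxyl oxygen attached to an aromatic carbon.
The molecule carries 2 separate instances of a hydroxyl group (-OH) meeting every constraint; each maps to a distinct set of atoms, giving 2 matches.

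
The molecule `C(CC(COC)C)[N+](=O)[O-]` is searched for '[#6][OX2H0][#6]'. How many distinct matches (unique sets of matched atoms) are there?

[#6][OX2H0][#6] is the SMARTS for an ether: an aliphatic oxygen bridging two carbons with no H on the oxygen.
Exactly one fragment in the molecule meets all constraints, giving 1 match.

1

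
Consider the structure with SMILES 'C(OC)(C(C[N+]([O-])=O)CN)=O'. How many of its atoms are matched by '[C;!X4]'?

1

Check the 11 heavy atoms by environment: 4× C (X4) → no; 1× N (X3) → no; 1× N (charge +1, X3) → no; 1× O (charge -1, X1) → no; 2× O (X1) → no; 1× C (X3) → match; 1× O (X2) → no.
That gives 1 matching atom.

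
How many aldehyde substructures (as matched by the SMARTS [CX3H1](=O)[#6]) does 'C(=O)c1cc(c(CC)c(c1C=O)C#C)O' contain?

2

[CX3H1](=O)[#6] is the SMARTS for an aldehyde: an sp2 carbon with one H, double-bonded to O and single-bonded to carbon.
The molecule carries 2 separate instances of an aldehyde (-CHO) meeting every constraint; each maps to a distinct set of atoms, giving 2 matches.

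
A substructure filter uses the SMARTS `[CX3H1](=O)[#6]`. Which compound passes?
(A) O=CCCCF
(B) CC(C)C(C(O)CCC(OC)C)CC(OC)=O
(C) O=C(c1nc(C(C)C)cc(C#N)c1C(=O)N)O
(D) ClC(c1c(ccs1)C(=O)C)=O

A

[CX3H1](=O)[#6] describes an sp2 carbon with one H, double-bonded to O and single-bonded to carbon (an aldehyde).
(A) contains an aldehyde (-CHO), which satisfies every atom and bond constraint.
(B) has a methyl-ester group (-C(=O)OCH3) but the carbonyl carbon has H0, not H1.
(C) has a carboxylic acid group (-C(=O)OH) but the carbonyl carbon has H0 and is bonded to O, not H1.
(D) has an acetyl/ketone group (-C(=O)CH3) but the carbonyl carbon has H0 (two carbon neighbours), not H1.
So the answer is (A).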